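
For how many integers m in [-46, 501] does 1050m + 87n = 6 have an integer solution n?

gcd(1050, 87) = 3  (1050 = 12*87 + 6, 87 = 14*6 + 3, 6 = 2*3).
Back-substituting, 1050*(-14) + 87*(169) = 3.
Scale by 2: particular solution (-28, 338); reduce m mod 29: (1, -12).
General solution: m = 1 + 29t, n = -12 - 350t for integer t.
-46 ≤ 1 + 29t ≤ 501 gives t ∈ [-1, 17], which is 19 values.

19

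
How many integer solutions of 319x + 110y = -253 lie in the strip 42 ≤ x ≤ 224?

gcd(319, 110) = 11.
By Bézout, 319*(-1) + 110*(3) = 11.
Particular solution: (3, -11).
General solution: x = 3 + 10t, y = -11 - 29t for integer t.
42 ≤ 3 + 10t ≤ 224 gives t ∈ [4, 22], which is 19 values.

19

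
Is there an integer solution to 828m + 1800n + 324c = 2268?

gcd(1800, 828):
  1800 = 2·828 + 144
  828 = 5·144 + 108
  144 = 1·108 + 36
  108 = 3·36
so gcd(1800, 828) = 36.
gcd(36, 324) = 36.
36 divides 2268, so integer solutions exist.

yes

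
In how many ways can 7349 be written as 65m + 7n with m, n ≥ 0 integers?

gcd(65, 7) = 1.
By Bézout, 65·(-3) + 7·(28) = 1.
One solution: (3, 1022).
General: m = 3 + 7t, n = 1022 - 65t.
m ≥ 0 ⇒ t ≥ 0; n ≥ 0 ⇒ t ≤ 15. So t ∈ [0, 15]: 16 solutions.

16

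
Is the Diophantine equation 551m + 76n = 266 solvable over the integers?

yes

gcd(551, 76):
  551 = 7*76 + 19
  76 = 4*19
so gcd(551, 76) = 19.
19 divides 266, so integer solutions exist.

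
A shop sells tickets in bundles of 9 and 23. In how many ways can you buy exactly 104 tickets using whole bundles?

Need nonnegative integers with 9j + 23k = 104.
gcd(9, 23) = 1, and 9·(-5) + 23·(2) = 1.
So (j₀, k₀) = (-520, 208); general j = -520 + 23t, k = 208 - 9t.
j ≥ 0 ⇒ t ≥ 23; k ≥ 0 ⇒ t ≤ 23. That's 1 value of t.

1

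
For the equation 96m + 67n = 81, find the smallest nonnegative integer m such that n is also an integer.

49

gcd(96, 67):
  96 = 1·67 + 29
  67 = 2·29 + 9
  29 = 3·9 + 2
  9 = 4·2 + 1
  2 = 2·1
so gcd(96, 67) = 1.
1 divides 81, so solutions exist.
Back-substitute for Bézout coefficients:
  1 = 9 - 4·2
  ... = 96·(-30) + 67·(43)
Scale by 81/1 = 81: (m₀, n₀) = (-2430, 3483).
General solution: m = -2430 + 67t, n = 3483 - 96t for integer t.
m ≥ 0: smallest is -2430 mod 67 = 49 (at t = 37), with n = -69.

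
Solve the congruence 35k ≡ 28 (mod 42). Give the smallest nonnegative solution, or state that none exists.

2

gcd(42, 35):
  42 = 1*35 + 7
  35 = 5*7
so gcd(42, 35) = 7.
7 divides 28, so solutions exist.
Back-substitute for Bézout coefficients:
  7 = 42 - 1*35
  ... = 35*(-1) + 42*(1)
So 35*(-1) ≡ 7 (mod 42); multiply by 4: k ≡ -4 (mod 6).
Smallest nonnegative: k = -4 mod 6 = 2.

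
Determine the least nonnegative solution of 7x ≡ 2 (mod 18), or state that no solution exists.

gcd(18, 7):
  18 = 2·7 + 4
  7 = 1·4 + 3
  4 = 1·3 + 1
  3 = 3·1
so gcd(18, 7) = 1.
1 divides 2, so solutions exist.
Back-substitute for Bézout coefficients:
  1 = 4 - 1·3
  ... = 7·(-5) + 18·(2)
So 7·(-5) ≡ 1 (mod 18); multiply by 2: x ≡ -10 (mod 18).
Smallest nonnegative: x = -10 mod 18 = 8.

8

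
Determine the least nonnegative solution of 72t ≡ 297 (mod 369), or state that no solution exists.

40

gcd(369, 72) = 9  (369 = 5*72 + 9, 72 = 8*9).
9 divides 297, so solutions exist.
Back-substituting, 72*(-5) + 369*(1) = 9.
So 72*(-5) ≡ 9 (mod 369); multiply by 33: t ≡ -165 (mod 41).
Smallest nonnegative: t = -165 mod 41 = 40.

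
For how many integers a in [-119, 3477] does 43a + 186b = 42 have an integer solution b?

19

gcd(186, 43) = 1.
By Bézout, 43×(13) + 186×(-3) = 1.
Particular solution: (174, -40).
General solution: a = 174 + 186t, b = -40 - 43t for integer t.
-119 ≤ 174 + 186t ≤ 3477 gives t ∈ [-1, 17], which is 19 values.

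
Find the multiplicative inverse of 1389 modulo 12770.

10159

gcd(12770, 1389) = 1.
By Bézout, 1389×(-2611) + 12770×(284) = 1.
So 1389×-2611 ≡ 1 (mod 12770), and -2611 mod 12770 = 10159.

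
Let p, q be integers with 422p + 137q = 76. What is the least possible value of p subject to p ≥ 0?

119

gcd(422, 137):
  422 = 3*137 + 11
  137 = 12*11 + 5
  11 = 2*5 + 1
  5 = 5*1
so gcd(422, 137) = 1.
1 divides 76, so solutions exist.
Back-substitute for Bézout coefficients:
  1 = 11 - 2*5
  ... = 422*(25) + 137*(-77)
Scale by 76/1 = 76: (p₀, q₀) = (1900, -5852).
General solution: p = 1900 + 137t, q = -5852 - 422t for integer t.
p ≥ 0: smallest is 1900 mod 137 = 119 (at t = -13), with q = -366.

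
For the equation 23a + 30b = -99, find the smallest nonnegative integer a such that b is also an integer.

27

gcd(30, 23):
  30 = 1×23 + 7
  23 = 3×7 + 2
  7 = 3×2 + 1
  2 = 2×1
so gcd(30, 23) = 1.
1 divides -99, so solutions exist.
Back-substitute for Bézout coefficients:
  1 = 7 - 3×2
  ... = 23×(-13) + 30×(10)
Scale by -99/1 = -99: (a₀, b₀) = (1287, -990).
General solution: a = 1287 + 30t, b = -990 - 23t for integer t.
a ≥ 0: smallest is 1287 mod 30 = 27 (at t = -42), with b = -24.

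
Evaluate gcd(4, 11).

gcd(11, 4):
  11 = 2·4 + 3
  4 = 1·3 + 1
  3 = 3·1
so gcd(11, 4) = 1.

1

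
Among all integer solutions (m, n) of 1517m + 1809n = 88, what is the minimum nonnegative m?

644

gcd(1809, 1517) = 1  (1809 = 1×1517 + 292, 1517 = 5×292 + 57, 292 = 5×57 + 7, 57 = 8×7 + 1, 7 = 7×1).
1 divides 88, so solutions exist.
Back-substituting, 1517×(254) + 1809×(-213) = 1.
Scale by 88/1 = 88: (m₀, n₀) = (22352, -18744).
General solution: m = 22352 + 1809t, n = -18744 - 1517t for integer t.
m ≥ 0: smallest is 22352 mod 1809 = 644 (at t = -12), with n = -540.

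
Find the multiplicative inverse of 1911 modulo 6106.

1195

gcd(6106, 1911) = 1  (6106 = 3·1911 + 373, 1911 = 5·373 + 46, 373 = 8·46 + 5, 46 = 9·5 + 1, 5 = 5·1).
Back-substituting, 1911·(1195) + 6106·(-374) = 1.
So 1911·1195 ≡ 1 (mod 6106), and 1195 mod 6106 = 1195.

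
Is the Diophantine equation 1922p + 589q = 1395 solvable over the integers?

yes

gcd(1922, 589) = 31  (1922 = 3×589 + 155, 589 = 3×155 + 124, 155 = 1×124 + 31, 124 = 4×31).
31 divides 1395, so integer solutions exist.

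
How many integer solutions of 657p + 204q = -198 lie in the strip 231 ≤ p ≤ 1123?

13

gcd(657, 204) = 3  (657 = 3·204 + 45, 204 = 4·45 + 24, 45 = 1·24 + 21, 24 = 1·21 + 3, 21 = 7·3).
Back-substituting, 657·(-9) + 204·(29) = 3.
Scale by -66: particular solution (594, -1914); reduce p mod 68: (50, -162).
General solution: p = 50 + 68t, q = -162 - 219t for integer t.
231 ≤ 50 + 68t ≤ 1123 gives t ∈ [3, 15], which is 13 values.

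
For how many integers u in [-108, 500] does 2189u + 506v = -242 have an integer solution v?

13

gcd(2189, 506) = 11  (2189 = 4×506 + 165, 506 = 3×165 + 11, 165 = 15×11).
Back-substituting, 2189×(-3) + 506×(13) = 11.
Scale by -22: particular solution (66, -286); reduce u mod 46: (20, -87).
General solution: u = 20 + 46t, v = -87 - 199t for integer t.
-108 ≤ 20 + 46t ≤ 500 gives t ∈ [-2, 10], which is 13 values.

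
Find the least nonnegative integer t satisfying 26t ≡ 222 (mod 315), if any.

57

gcd(315, 26):
  315 = 12*26 + 3
  26 = 8*3 + 2
  3 = 1*2 + 1
  2 = 2*1
so gcd(315, 26) = 1.
1 divides 222, so solutions exist.
Back-substitute for Bézout coefficients:
  1 = 3 - 1*2
  ... = 26*(-109) + 315*(9)
So 26*(-109) ≡ 1 (mod 315); multiply by 222: t ≡ -24198 (mod 315).
Smallest nonnegative: t = -24198 mod 315 = 57.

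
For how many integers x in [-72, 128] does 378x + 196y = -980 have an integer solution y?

gcd(378, 196) = 14  (378 = 1*196 + 182, 196 = 1*182 + 14, 182 = 13*14).
Back-substituting, 378*(-1) + 196*(2) = 14.
Scale by -70: particular solution (70, -140); reduce x mod 14: (0, -5).
General solution: x = 0 + 14t, y = -5 - 27t for integer t.
-72 ≤ 0 + 14t ≤ 128 gives t ∈ [-5, 9], which is 15 values.

15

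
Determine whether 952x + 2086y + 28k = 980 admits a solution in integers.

yes

gcd(2086, 952) = 14  (2086 = 2·952 + 182, 952 = 5·182 + 42, 182 = 4·42 + 14, 42 = 3·14).
gcd(14, 28) = 14.
14 divides 980, so integer solutions exist.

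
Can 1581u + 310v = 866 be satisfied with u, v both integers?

gcd(1581, 310) = 31  (1581 = 5*310 + 31, 310 = 10*31).
31 does not divide 866 (remainder 29), so no integer solutions.

no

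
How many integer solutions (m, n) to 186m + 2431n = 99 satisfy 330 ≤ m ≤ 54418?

gcd(2431, 186):
  2431 = 13·186 + 13
  186 = 14·13 + 4
  13 = 3·4 + 1
  4 = 4·1
so gcd(2431, 186) = 1.
Back-substitute for Bézout coefficients:
  1 = 13 - 3·4
  ... = 186·(-562) + 2431·(43)
Scale by 99: particular solution (-55638, 4257); reduce m mod 2431: (275, -21).
General solution: m = 275 + 2431t, n = -21 - 186t for integer t.
330 ≤ 275 + 2431t ≤ 54418 gives t ∈ [1, 22], which is 22 values.

22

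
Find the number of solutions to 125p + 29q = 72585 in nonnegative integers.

gcd(125, 29) = 1.
By Bézout, 125×(13) + 29×(-56) = 1.
One solution: (3, 2490).
General: p = 3 + 29t, q = 2490 - 125t.
p ≥ 0 ⇒ t ≥ 0; q ≥ 0 ⇒ t ≤ 19. So t ∈ [0, 19]: 20 solutions.

20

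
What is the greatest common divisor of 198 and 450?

gcd(450, 198):
  450 = 2×198 + 54
  198 = 3×54 + 36
  54 = 1×36 + 18
  36 = 2×18
so gcd(450, 198) = 18.

18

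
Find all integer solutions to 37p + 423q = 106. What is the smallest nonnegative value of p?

gcd(423, 37) = 1  (423 = 11*37 + 16, 37 = 2*16 + 5, 16 = 3*5 + 1, 5 = 5*1).
1 divides 106, so solutions exist.
Back-substituting, 37*(-80) + 423*(7) = 1.
Scale by 106/1 = 106: (p₀, q₀) = (-8480, 742).
General solution: p = -8480 + 423t, q = 742 - 37t for integer t.
p ≥ 0: smallest is -8480 mod 423 = 403 (at t = 21), with q = -35.

403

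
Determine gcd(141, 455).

gcd(455, 141) = 1  (455 = 3·141 + 32, 141 = 4·32 + 13, 32 = 2·13 + 6, 13 = 2·6 + 1, 6 = 6·1).

1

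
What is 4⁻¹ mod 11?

gcd(11, 4) = 1  (11 = 2×4 + 3, 4 = 1×3 + 1, 3 = 3×1).
Back-substituting, 4×(3) + 11×(-1) = 1.
So 4×3 ≡ 1 (mod 11), and 3 mod 11 = 3.

3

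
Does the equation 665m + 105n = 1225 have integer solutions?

gcd(665, 105) = 35.
35 divides 1225, so integer solutions exist.

yes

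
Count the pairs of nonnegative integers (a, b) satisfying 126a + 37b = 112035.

gcd(126, 37) = 1  (126 = 3×37 + 15, 37 = 2×15 + 7, 15 = 2×7 + 1, 7 = 7×1).
Back-substituting, 126×(5) + 37×(-17) = 1.
Scale by 112035: one solution is (560175, -1904595). Reduce a mod 37: (32, 2919).
General: a = 32 + 37t, b = 2919 - 126t.
a ≥ 0 ⇒ t ≥ 0; b ≥ 0 ⇒ t ≤ 23. So t ∈ [0, 23]: 24 solutions.

24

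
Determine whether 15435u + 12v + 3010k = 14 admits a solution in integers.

yes

gcd(15435, 12) = 3  (15435 = 1286×12 + 3, 12 = 4×3).
gcd(3, 3010) = 1.
1 divides 14, so integer solutions exist.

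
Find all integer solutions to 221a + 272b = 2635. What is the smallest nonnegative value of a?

gcd(272, 221):
  272 = 1*221 + 51
  221 = 4*51 + 17
  51 = 3*17
so gcd(272, 221) = 17.
17 divides 2635, so solutions exist.
Back-substitute for Bézout coefficients:
  17 = 221 - 4*51
  ... = 221*(5) + 272*(-4)
Scale by 2635/17 = 155: (a₀, b₀) = (775, -620).
General solution: a = 775 + 16t, b = -620 - 13t for integer t.
a ≥ 0: smallest is 775 mod 16 = 7 (at t = -48), with b = 4.

7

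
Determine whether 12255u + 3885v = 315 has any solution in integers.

gcd(12255, 3885) = 15  (12255 = 3·3885 + 600, 3885 = 6·600 + 285, 600 = 2·285 + 30, 285 = 9·30 + 15, 30 = 2·15).
15 divides 315, so integer solutions exist.

yes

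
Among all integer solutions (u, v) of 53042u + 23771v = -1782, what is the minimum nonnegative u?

gcd(53042, 23771):
  53042 = 2·23771 + 5500
  23771 = 4·5500 + 1771
  5500 = 3·1771 + 187
  1771 = 9·187 + 88
  187 = 2·88 + 11
  88 = 8·11
so gcd(53042, 23771) = 11.
11 divides -1782, so solutions exist.
Back-substitute for Bézout coefficients:
  11 = 187 - 2·88
  ... = 53042·(255) + 23771·(-569)
Scale by -1782/11 = -162: (u₀, v₀) = (-41310, 92178).
General solution: u = -41310 + 2161t, v = 92178 - 4822t for integer t.
u ≥ 0: smallest is -41310 mod 2161 = 1910 (at t = 20), with v = -4262.

1910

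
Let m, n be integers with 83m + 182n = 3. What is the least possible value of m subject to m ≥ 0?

11

gcd(182, 83):
  182 = 2*83 + 16
  83 = 5*16 + 3
  16 = 5*3 + 1
  3 = 3*1
so gcd(182, 83) = 1.
1 divides 3, so solutions exist.
Back-substitute for Bézout coefficients:
  1 = 16 - 5*3
  ... = 83*(-57) + 182*(26)
Scale by 3/1 = 3: (m₀, n₀) = (-171, 78).
General solution: m = -171 + 182t, n = 78 - 83t for integer t.
m ≥ 0: smallest is -171 mod 182 = 11 (at t = 1), with n = -5.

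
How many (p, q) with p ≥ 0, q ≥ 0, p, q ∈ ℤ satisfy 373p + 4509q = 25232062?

gcd(4509, 373):
  4509 = 12×373 + 33
  373 = 11×33 + 10
  33 = 3×10 + 3
  10 = 3×3 + 1
  3 = 3×1
so gcd(4509, 373) = 1.
Back-substitute for Bézout coefficients:
  1 = 10 - 3×3
  ... = 373×(1366) + 4509×(-113)
Scale by 25232062: one solution is (34466996692, -2851223006). Reduce p mod 4509: (2296, 5406).
General: p = 2296 + 4509t, q = 5406 - 373t.
p ≥ 0 ⇒ t ≥ 0; q ≥ 0 ⇒ t ≤ 14. So t ∈ [0, 14]: 15 solutions.

15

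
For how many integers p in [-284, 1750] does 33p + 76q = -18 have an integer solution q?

27

gcd(76, 33) = 1  (76 = 2×33 + 10, 33 = 3×10 + 3, 10 = 3×3 + 1, 3 = 3×1).
Back-substituting, 33×(-23) + 76×(10) = 1.
Scale by -18: particular solution (414, -180); reduce p mod 76: (34, -15).
General solution: p = 34 + 76t, q = -15 - 33t for integer t.
-284 ≤ 34 + 76t ≤ 1750 gives t ∈ [-4, 22], which is 27 values.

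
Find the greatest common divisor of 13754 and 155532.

26

gcd(155532, 13754):
  155532 = 11*13754 + 4238
  13754 = 3*4238 + 1040
  4238 = 4*1040 + 78
  1040 = 13*78 + 26
  78 = 3*26
so gcd(155532, 13754) = 26.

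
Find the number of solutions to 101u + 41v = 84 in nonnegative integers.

0

gcd(101, 41) = 1.
By Bézout, 101*(13) + 41*(-32) = 1.
One solution: (26, -62).
General: u = 26 + 41t, v = -62 - 101t.
u ≥ 0 ⇒ t ≥ 0; v ≥ 0 ⇒ t ≤ -1. So t ∈ [0, -1]: 0 solutions.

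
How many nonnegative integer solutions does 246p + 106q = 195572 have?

15

gcd(246, 106) = 2  (246 = 2·106 + 34, 106 = 3·34 + 4, 34 = 8·4 + 2, 4 = 2·2).
Back-substituting, 246·(25) + 106·(-58) = 2.
Scale by 97786: one solution is (2444650, -5671588). Reduce p mod 53: (25, 1787).
General: p = 25 + 53t, q = 1787 - 123t.
p ≥ 0 ⇒ t ≥ 0; q ≥ 0 ⇒ t ≤ 14. So t ∈ [0, 14]: 15 solutions.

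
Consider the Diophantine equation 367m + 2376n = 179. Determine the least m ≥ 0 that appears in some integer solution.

gcd(2376, 367) = 1  (2376 = 6*367 + 174, 367 = 2*174 + 19, 174 = 9*19 + 3, 19 = 6*3 + 1, 3 = 3*1).
1 divides 179, so solutions exist.
Back-substituting, 367*(751) + 2376*(-116) = 1.
Scale by 179/1 = 179: (m₀, n₀) = (134429, -20764).
General solution: m = 134429 + 2376t, n = -20764 - 367t for integer t.
m ≥ 0: smallest is 134429 mod 2376 = 1373 (at t = -56), with n = -212.

1373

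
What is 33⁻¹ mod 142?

99

gcd(142, 33) = 1  (142 = 4*33 + 10, 33 = 3*10 + 3, 10 = 3*3 + 1, 3 = 3*1).
Back-substituting, 33*(-43) + 142*(10) = 1.
So 33*-43 ≡ 1 (mod 142), and -43 mod 142 = 99.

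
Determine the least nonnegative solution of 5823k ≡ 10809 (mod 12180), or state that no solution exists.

3723

gcd(12180, 5823) = 3.
3 divides 10809, so solutions exist.
By Bézout, 5823*(-479) + 12180*(229) = 3.
So 5823*(-479) ≡ 3 (mod 12180); multiply by 3603: k ≡ -1725837 (mod 4060).
Smallest nonnegative: k = -1725837 mod 4060 = 3723.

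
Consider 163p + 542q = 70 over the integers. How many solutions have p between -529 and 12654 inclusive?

gcd(542, 163) = 1.
By Bézout, 163×(-133) + 542×(40) = 1.
Particular solution: (446, -134).
General solution: p = 446 + 542t, q = -134 - 163t for integer t.
-529 ≤ 446 + 542t ≤ 12654 gives t ∈ [-1, 22], which is 24 values.

24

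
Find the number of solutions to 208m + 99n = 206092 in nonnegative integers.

10

gcd(208, 99):
  208 = 2*99 + 10
  99 = 9*10 + 9
  10 = 1*9 + 1
  9 = 9*1
so gcd(208, 99) = 1.
Back-substitute for Bézout coefficients:
  1 = 10 - 1*9
  ... = 208*(10) + 99*(-21)
Scale by 206092: one solution is (2060920, -4327932). Reduce m mod 99: (37, 2004).
General: m = 37 + 99t, n = 2004 - 208t.
m ≥ 0 ⇒ t ≥ 0; n ≥ 0 ⇒ t ≤ 9. So t ∈ [0, 9]: 10 solutions.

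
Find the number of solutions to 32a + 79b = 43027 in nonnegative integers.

17

gcd(79, 32):
  79 = 2·32 + 15
  32 = 2·15 + 2
  15 = 7·2 + 1
  2 = 2·1
so gcd(79, 32) = 1.
Back-substitute for Bézout coefficients:
  1 = 15 - 7·2
  ... = 32·(-37) + 79·(15)
Scale by 43027: one solution is (-1591999, 645405). Reduce a mod 79: (9, 541).
General: a = 9 + 79t, b = 541 - 32t.
a ≥ 0 ⇒ t ≥ 0; b ≥ 0 ⇒ t ≤ 16. So t ∈ [0, 16]: 17 solutions.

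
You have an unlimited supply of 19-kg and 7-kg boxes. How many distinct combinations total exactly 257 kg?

Need nonnegative integers with 19j + 7k = 257.
gcd(19, 7) = 1, and 19·(3) + 7·(-8) = 1.
So (j₀, k₀) = (771, -2056); general j = 771 + 7t, k = -2056 - 19t.
j ≥ 0 ⇒ t ≥ -110; k ≥ 0 ⇒ t ≤ -109. That's 2 values of t.

2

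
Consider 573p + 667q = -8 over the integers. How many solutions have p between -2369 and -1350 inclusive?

gcd(667, 573):
  667 = 1·573 + 94
  573 = 6·94 + 9
  94 = 10·9 + 4
  9 = 2·4 + 1
  4 = 4·1
so gcd(667, 573) = 1.
Back-substitute for Bézout coefficients:
  1 = 9 - 2·4
  ... = 573·(149) + 667·(-128)
Scale by -8: particular solution (-1192, 1024); reduce p mod 667: (142, -122).
General solution: p = 142 + 667t, q = -122 - 573t for integer t.
-2369 ≤ 142 + 667t ≤ -1350 gives t ∈ [-3, -3], which is 1 value.

1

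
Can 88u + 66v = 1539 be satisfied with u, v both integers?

gcd(88, 66):
  88 = 1·66 + 22
  66 = 3·22
so gcd(88, 66) = 22.
22 does not divide 1539 (remainder 21), so no integer solutions.

no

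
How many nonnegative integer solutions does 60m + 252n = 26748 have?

21

gcd(252, 60) = 12.
By Bézout, 60*(-4) + 252*(1) = 12.
One solution: (9, 104).
General: m = 9 + 21t, n = 104 - 5t.
m ≥ 0 ⇒ t ≥ 0; n ≥ 0 ⇒ t ≤ 20. So t ∈ [0, 20]: 21 solutions.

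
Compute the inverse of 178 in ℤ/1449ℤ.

gcd(1449, 178) = 1  (1449 = 8*178 + 25, 178 = 7*25 + 3, 25 = 8*3 + 1, 3 = 3*1).
Back-substituting, 178*(-464) + 1449*(57) = 1.
So 178*-464 ≡ 1 (mod 1449), and -464 mod 1449 = 985.

985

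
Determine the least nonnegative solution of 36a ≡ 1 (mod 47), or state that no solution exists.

17

gcd(47, 36) = 1  (47 = 1×36 + 11, 36 = 3×11 + 3, 11 = 3×3 + 2, 3 = 1×2 + 1, 2 = 2×1).
1 divides 1, so solutions exist.
Back-substituting, 36×(17) + 47×(-13) = 1.
So 36×(17) ≡ 1 (mod 47); multiply by 1: a ≡ 17 (mod 47).
Smallest nonnegative: a = 17 mod 47 = 17.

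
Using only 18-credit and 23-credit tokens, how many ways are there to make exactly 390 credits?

Need nonnegative integers with 18j + 23k = 390.
gcd(18, 23) = 1, and 18·(9) + 23·(-7) = 1.
So (j₀, k₀) = (3510, -2730); general j = 3510 + 23t, k = -2730 - 18t.
j ≥ 0 ⇒ t ≥ -152; k ≥ 0 ⇒ t ≤ -152. That's 1 value of t.

1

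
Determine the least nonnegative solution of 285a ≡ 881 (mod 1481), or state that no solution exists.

1323

gcd(1481, 285) = 1  (1481 = 5×285 + 56, 285 = 5×56 + 5, 56 = 11×5 + 1, 5 = 5×1).
1 divides 881, so solutions exist.
Back-substituting, 285×(-291) + 1481×(56) = 1.
So 285×(-291) ≡ 1 (mod 1481); multiply by 881: a ≡ -256371 (mod 1481).
Smallest nonnegative: a = -256371 mod 1481 = 1323.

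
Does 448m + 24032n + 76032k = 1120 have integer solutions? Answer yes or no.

gcd(24032, 448):
  24032 = 53*448 + 288
  448 = 1*288 + 160
  288 = 1*160 + 128
  160 = 1*128 + 32
  128 = 4*32
so gcd(24032, 448) = 32.
gcd(32, 76032) = 32.
32 divides 1120, so integer solutions exist.

yes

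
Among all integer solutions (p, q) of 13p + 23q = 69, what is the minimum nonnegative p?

0

gcd(23, 13):
  23 = 1*13 + 10
  13 = 1*10 + 3
  10 = 3*3 + 1
  3 = 3*1
so gcd(23, 13) = 1.
1 divides 69, so solutions exist.
Back-substitute for Bézout coefficients:
  1 = 10 - 3*3
  ... = 13*(-7) + 23*(4)
Scale by 69/1 = 69: (p₀, q₀) = (-483, 276).
General solution: p = -483 + 23t, q = 276 - 13t for integer t.
p ≥ 0: smallest is -483 mod 23 = 0 (at t = 21), with q = 3.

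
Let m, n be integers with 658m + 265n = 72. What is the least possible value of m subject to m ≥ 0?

gcd(658, 265) = 1.
1 divides 72, so solutions exist.
By Bézout, 658*(-118) + 265*(293) = 1.
Scale by 72/1 = 72: (m₀, n₀) = (-8496, 21096).
General solution: m = -8496 + 265t, n = 21096 - 658t for integer t.
m ≥ 0: smallest is -8496 mod 265 = 249 (at t = 33), with n = -618.

249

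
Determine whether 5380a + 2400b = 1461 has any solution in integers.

gcd(5380, 2400) = 20  (5380 = 2*2400 + 580, 2400 = 4*580 + 80, 580 = 7*80 + 20, 80 = 4*20).
20 does not divide 1461 (remainder 1), so no integer solutions.

no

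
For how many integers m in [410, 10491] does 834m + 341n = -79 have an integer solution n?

30

gcd(834, 341):
  834 = 2×341 + 152
  341 = 2×152 + 37
  152 = 4×37 + 4
  37 = 9×4 + 1
  4 = 4×1
so gcd(834, 341) = 1.
Back-substitute for Bézout coefficients:
  1 = 37 - 9×4
  ... = 834×(-83) + 341×(203)
Scale by -79: particular solution (6557, -16037); reduce m mod 341: (78, -191).
General solution: m = 78 + 341t, n = -191 - 834t for integer t.
410 ≤ 78 + 341t ≤ 10491 gives t ∈ [1, 30], which is 30 values.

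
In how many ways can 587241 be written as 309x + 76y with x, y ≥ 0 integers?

25

gcd(309, 76):
  309 = 4*76 + 5
  76 = 15*5 + 1
  5 = 5*1
so gcd(309, 76) = 1.
Back-substitute for Bézout coefficients:
  1 = 76 - 15*5
  ... = 309*(-15) + 76*(61)
Scale by 587241: one solution is (-8808615, 35821701). Reduce x mod 76: (13, 7674).
General: x = 13 + 76t, y = 7674 - 309t.
x ≥ 0 ⇒ t ≥ 0; y ≥ 0 ⇒ t ≤ 24. So t ∈ [0, 24]: 25 solutions.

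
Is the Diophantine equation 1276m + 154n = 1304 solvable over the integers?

gcd(1276, 154) = 22  (1276 = 8×154 + 44, 154 = 3×44 + 22, 44 = 2×22).
22 does not divide 1304 (remainder 6), so no integer solutions.

no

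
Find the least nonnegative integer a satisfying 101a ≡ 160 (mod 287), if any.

gcd(287, 101):
  287 = 2*101 + 85
  101 = 1*85 + 16
  85 = 5*16 + 5
  16 = 3*5 + 1
  5 = 5*1
so gcd(287, 101) = 1.
1 divides 160, so solutions exist.
Back-substitute for Bézout coefficients:
  1 = 16 - 3*5
  ... = 101*(54) + 287*(-19)
So 101*(54) ≡ 1 (mod 287); multiply by 160: a ≡ 8640 (mod 287).
Smallest nonnegative: a = 8640 mod 287 = 30.

30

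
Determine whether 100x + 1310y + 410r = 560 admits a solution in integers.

yes

gcd(1310, 100):
  1310 = 13×100 + 10
  100 = 10×10
so gcd(1310, 100) = 10.
gcd(10, 410) = 10.
10 divides 560, so integer solutions exist.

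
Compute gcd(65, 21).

1

gcd(65, 21):
  65 = 3×21 + 2
  21 = 10×2 + 1
  2 = 2×1
so gcd(65, 21) = 1.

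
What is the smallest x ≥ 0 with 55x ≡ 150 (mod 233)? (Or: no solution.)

gcd(233, 55) = 1.
1 divides 150, so solutions exist.
By Bézout, 55×(-72) + 233×(17) = 1.
So 55×(-72) ≡ 1 (mod 233); multiply by 150: x ≡ -10800 (mod 233).
Smallest nonnegative: x = -10800 mod 233 = 151.

151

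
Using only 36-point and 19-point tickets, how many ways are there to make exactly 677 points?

Need nonnegative integers with 36j + 19k = 677.
gcd(36, 19) = 1, and 36·(9) + 19·(-17) = 1.
So (j₀, k₀) = (6093, -11509); general j = 6093 + 19t, k = -11509 - 36t.
j ≥ 0 ⇒ t ≥ -320; k ≥ 0 ⇒ t ≤ -320. That's 1 value of t.

1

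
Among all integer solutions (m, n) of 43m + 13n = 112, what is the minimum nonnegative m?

gcd(43, 13) = 1  (43 = 3·13 + 4, 13 = 3·4 + 1, 4 = 4·1).
1 divides 112, so solutions exist.
Back-substituting, 43·(-3) + 13·(10) = 1.
Scale by 112/1 = 112: (m₀, n₀) = (-336, 1120).
General solution: m = -336 + 13t, n = 1120 - 43t for integer t.
m ≥ 0: smallest is -336 mod 13 = 2 (at t = 26), with n = 2.

2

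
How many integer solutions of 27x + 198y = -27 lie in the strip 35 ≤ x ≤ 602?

26

gcd(198, 27) = 9  (198 = 7×27 + 9, 27 = 3×9).
Back-substituting, 27×(-7) + 198×(1) = 9.
Scale by -3: particular solution (21, -3); reduce x mod 22: (21, -3).
General solution: x = 21 + 22t, y = -3 - 3t for integer t.
35 ≤ 21 + 22t ≤ 602 gives t ∈ [1, 26], which is 26 values.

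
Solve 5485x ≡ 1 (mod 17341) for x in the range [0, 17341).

gcd(17341, 5485) = 1.
By Bézout, 5485·(-3386) + 17341·(1071) = 1.
So 5485·-3386 ≡ 1 (mod 17341), and -3386 mod 17341 = 13955.

13955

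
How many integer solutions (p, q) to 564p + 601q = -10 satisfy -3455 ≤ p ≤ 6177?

16

gcd(601, 564) = 1  (601 = 1·564 + 37, 564 = 15·37 + 9, 37 = 4·9 + 1, 9 = 9·1).
Back-substituting, 564·(-65) + 601·(61) = 1.
Scale by -10: particular solution (650, -610); reduce p mod 601: (49, -46).
General solution: p = 49 + 601t, q = -46 - 564t for integer t.
-3455 ≤ 49 + 601t ≤ 6177 gives t ∈ [-5, 10], which is 16 values.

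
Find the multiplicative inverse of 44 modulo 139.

79

gcd(139, 44) = 1.
By Bézout, 44·(-60) + 139·(19) = 1.
So 44·-60 ≡ 1 (mod 139), and -60 mod 139 = 79.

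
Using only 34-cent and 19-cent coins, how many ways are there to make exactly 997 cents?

1

Need nonnegative integers with 34j + 19k = 997.
gcd(34, 19) = 1, and 34·(-5) + 19·(9) = 1.
So (j₀, k₀) = (-4985, 8973); general j = -4985 + 19t, k = 8973 - 34t.
j ≥ 0 ⇒ t ≥ 263; k ≥ 0 ⇒ t ≤ 263. That's 1 value of t.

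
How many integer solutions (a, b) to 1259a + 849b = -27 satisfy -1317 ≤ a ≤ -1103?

gcd(1259, 849) = 1  (1259 = 1*849 + 410, 849 = 2*410 + 29, 410 = 14*29 + 4, 29 = 7*4 + 1, 4 = 4*1).
Back-substituting, 1259*(-205) + 849*(304) = 1.
Scale by -27: particular solution (5535, -8208); reduce a mod 849: (441, -654).
General solution: a = 441 + 849t, b = -654 - 1259t for integer t.
-1317 ≤ 441 + 849t ≤ -1103 gives t ∈ [-2, -2], which is 1 value.

1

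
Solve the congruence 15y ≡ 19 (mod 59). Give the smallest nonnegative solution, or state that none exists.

17

gcd(59, 15) = 1  (59 = 3*15 + 14, 15 = 1*14 + 1, 14 = 14*1).
1 divides 19, so solutions exist.
Back-substituting, 15*(4) + 59*(-1) = 1.
So 15*(4) ≡ 1 (mod 59); multiply by 19: y ≡ 76 (mod 59).
Smallest nonnegative: y = 76 mod 59 = 17.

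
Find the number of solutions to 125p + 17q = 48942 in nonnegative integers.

gcd(125, 17):
  125 = 7×17 + 6
  17 = 2×6 + 5
  6 = 1×5 + 1
  5 = 5×1
so gcd(125, 17) = 1.
Back-substitute for Bézout coefficients:
  1 = 6 - 1×5
  ... = 125×(3) + 17×(-22)
Scale by 48942: one solution is (146826, -1076724). Reduce p mod 17: (14, 2776).
General: p = 14 + 17t, q = 2776 - 125t.
p ≥ 0 ⇒ t ≥ 0; q ≥ 0 ⇒ t ≤ 22. So t ∈ [0, 22]: 23 solutions.

23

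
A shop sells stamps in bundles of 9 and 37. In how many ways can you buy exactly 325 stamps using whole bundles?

1

Need nonnegative integers with 9j + 37k = 325.
gcd(9, 37) = 1, and 9·(-4) + 37·(1) = 1.
So (j₀, k₀) = (-1300, 325); general j = -1300 + 37t, k = 325 - 9t.
j ≥ 0 ⇒ t ≥ 36; k ≥ 0 ⇒ t ≤ 36. That's 1 value of t.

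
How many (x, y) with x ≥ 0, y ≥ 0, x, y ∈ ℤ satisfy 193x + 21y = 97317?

gcd(193, 21):
  193 = 9·21 + 4
  21 = 5·4 + 1
  4 = 4·1
so gcd(193, 21) = 1.
Back-substitute for Bézout coefficients:
  1 = 21 - 5·4
  ... = 193·(-5) + 21·(46)
Scale by 97317: one solution is (-486585, 4476582). Reduce x mod 21: (6, 4579).
General: x = 6 + 21t, y = 4579 - 193t.
x ≥ 0 ⇒ t ≥ 0; y ≥ 0 ⇒ t ≤ 23. So t ∈ [0, 23]: 24 solutions.

24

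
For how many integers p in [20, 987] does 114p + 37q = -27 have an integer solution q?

26

gcd(114, 37):
  114 = 3*37 + 3
  37 = 12*3 + 1
  3 = 3*1
so gcd(114, 37) = 1.
Back-substitute for Bézout coefficients:
  1 = 37 - 12*3
  ... = 114*(-12) + 37*(37)
Scale by -27: particular solution (324, -999); reduce p mod 37: (28, -87).
General solution: p = 28 + 37t, q = -87 - 114t for integer t.
20 ≤ 28 + 37t ≤ 987 gives t ∈ [0, 25], which is 26 values.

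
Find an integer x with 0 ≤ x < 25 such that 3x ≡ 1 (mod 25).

17

gcd(25, 3):
  25 = 8×3 + 1
  3 = 3×1
so gcd(25, 3) = 1.
Back-substitute for Bézout coefficients:
  1 = 25 - 8×3
  ... = 3×(-8) + 25×(1)
So 3×-8 ≡ 1 (mod 25), and -8 mod 25 = 17.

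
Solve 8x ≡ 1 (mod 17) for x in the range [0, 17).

15

gcd(17, 8) = 1  (17 = 2×8 + 1, 8 = 8×1).
Back-substituting, 8×(-2) + 17×(1) = 1.
So 8×-2 ≡ 1 (mod 17), and -2 mod 17 = 15.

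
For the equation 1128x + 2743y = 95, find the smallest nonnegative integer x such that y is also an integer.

484

gcd(2743, 1128) = 1.
1 divides 95, so solutions exist.
By Bézout, 1128*(-659) + 2743*(271) = 1.
Scale by 95/1 = 95: (x₀, y₀) = (-62605, 25745).
General solution: x = -62605 + 2743t, y = 25745 - 1128t for integer t.
x ≥ 0: smallest is -62605 mod 2743 = 484 (at t = 23), with y = -199.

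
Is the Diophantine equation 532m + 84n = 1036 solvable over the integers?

yes

gcd(532, 84) = 28.
28 divides 1036, so integer solutions exist.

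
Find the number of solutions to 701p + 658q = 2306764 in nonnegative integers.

gcd(701, 658) = 1.
By Bézout, 701·(-153) + 658·(163) = 1.
One solution: (516, 2956).
General: p = 516 + 658t, q = 2956 - 701t.
p ≥ 0 ⇒ t ≥ 0; q ≥ 0 ⇒ t ≤ 4. So t ∈ [0, 4]: 5 solutions.

5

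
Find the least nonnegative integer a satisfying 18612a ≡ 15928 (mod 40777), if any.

255

gcd(40777, 18612) = 11  (40777 = 2*18612 + 3553, 18612 = 5*3553 + 847, 3553 = 4*847 + 165, 847 = 5*165 + 22, 165 = 7*22 + 11, 22 = 2*11).
11 divides 15928, so solutions exist.
Back-substituting, 18612*(-1733) + 40777*(791) = 11.
So 18612*(-1733) ≡ 11 (mod 40777); multiply by 1448: a ≡ -2509384 (mod 3707).
Smallest nonnegative: a = -2509384 mod 3707 = 255.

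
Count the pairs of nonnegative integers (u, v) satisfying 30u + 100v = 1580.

gcd(100, 30):
  100 = 3·30 + 10
  30 = 3·10
so gcd(100, 30) = 10.
Back-substitute for Bézout coefficients:
  10 = 100 - 3·30
  ... = 30·(-3) + 100·(1)
Scale by 158: one solution is (-474, 158). Reduce u mod 10: (6, 14).
General: u = 6 + 10t, v = 14 - 3t.
u ≥ 0 ⇒ t ≥ 0; v ≥ 0 ⇒ t ≤ 4. So t ∈ [0, 4]: 5 solutions.

5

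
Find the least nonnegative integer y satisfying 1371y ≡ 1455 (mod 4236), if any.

1101

gcd(4236, 1371):
  4236 = 3·1371 + 123
  1371 = 11·123 + 18
  123 = 6·18 + 15
  18 = 1·15 + 3
  15 = 5·3
so gcd(4236, 1371) = 3.
3 divides 1455, so solutions exist.
Back-substitute for Bézout coefficients:
  3 = 18 - 1·15
  ... = 1371·(241) + 4236·(-78)
So 1371·(241) ≡ 3 (mod 4236); multiply by 485: y ≡ 116885 (mod 1412).
Smallest nonnegative: y = 116885 mod 1412 = 1101.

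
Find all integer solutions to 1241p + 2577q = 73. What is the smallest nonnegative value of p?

758

gcd(2577, 1241):
  2577 = 2×1241 + 95
  1241 = 13×95 + 6
  95 = 15×6 + 5
  6 = 1×5 + 1
  5 = 5×1
so gcd(2577, 1241) = 1.
1 divides 73, so solutions exist.
Back-substitute for Bézout coefficients:
  1 = 6 - 1×5
  ... = 1241×(434) + 2577×(-209)
Scale by 73/1 = 73: (p₀, q₀) = (31682, -15257).
General solution: p = 31682 + 2577t, q = -15257 - 1241t for integer t.
p ≥ 0: smallest is 31682 mod 2577 = 758 (at t = -12), with q = -365.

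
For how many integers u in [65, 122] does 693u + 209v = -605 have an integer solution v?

gcd(693, 209):
  693 = 3×209 + 66
  209 = 3×66 + 11
  66 = 6×11
so gcd(693, 209) = 11.
Back-substitute for Bézout coefficients:
  11 = 209 - 3×66
  ... = 693×(-3) + 209×(10)
Scale by -55: particular solution (165, -550); reduce u mod 19: (13, -46).
General solution: u = 13 + 19t, v = -46 - 63t for integer t.
65 ≤ 13 + 19t ≤ 122 gives t ∈ [3, 5], which is 3 values.

3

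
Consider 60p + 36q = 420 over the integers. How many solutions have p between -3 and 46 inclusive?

gcd(60, 36) = 12  (60 = 1*36 + 24, 36 = 1*24 + 12, 24 = 2*12).
Back-substituting, 60*(-1) + 36*(2) = 12.
Scale by 35: particular solution (-35, 70); reduce p mod 3: (1, 10).
General solution: p = 1 + 3t, q = 10 - 5t for integer t.
-3 ≤ 1 + 3t ≤ 46 gives t ∈ [-1, 15], which is 17 values.

17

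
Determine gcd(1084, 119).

1

gcd(1084, 119) = 1  (1084 = 9×119 + 13, 119 = 9×13 + 2, 13 = 6×2 + 1, 2 = 2×1).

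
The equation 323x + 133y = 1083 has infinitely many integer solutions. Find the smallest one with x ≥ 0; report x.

5

gcd(323, 133) = 19  (323 = 2*133 + 57, 133 = 2*57 + 19, 57 = 3*19).
19 divides 1083, so solutions exist.
Back-substituting, 323*(-2) + 133*(5) = 19.
Scale by 1083/19 = 57: (x₀, y₀) = (-114, 285).
General solution: x = -114 + 7t, y = 285 - 17t for integer t.
x ≥ 0: smallest is -114 mod 7 = 5 (at t = 17), with y = -4.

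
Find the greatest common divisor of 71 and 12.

1

gcd(71, 12) = 1  (71 = 5×12 + 11, 12 = 1×11 + 1, 11 = 11×1).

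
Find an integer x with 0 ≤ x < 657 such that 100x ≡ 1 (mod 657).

46

gcd(657, 100):
  657 = 6·100 + 57
  100 = 1·57 + 43
  57 = 1·43 + 14
  43 = 3·14 + 1
  14 = 14·1
so gcd(657, 100) = 1.
Back-substitute for Bézout coefficients:
  1 = 43 - 3·14
  ... = 100·(46) + 657·(-7)
So 100·46 ≡ 1 (mod 657), and 46 mod 657 = 46.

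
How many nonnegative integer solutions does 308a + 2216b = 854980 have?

5

gcd(2216, 308) = 4.
By Bézout, 308·(-259) + 2216·(36) = 4.
One solution: (157, 364).
General: a = 157 + 554t, b = 364 - 77t.
a ≥ 0 ⇒ t ≥ 0; b ≥ 0 ⇒ t ≤ 4. So t ∈ [0, 4]: 5 solutions.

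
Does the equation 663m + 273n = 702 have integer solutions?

gcd(663, 273) = 39  (663 = 2*273 + 117, 273 = 2*117 + 39, 117 = 3*39).
39 divides 702, so integer solutions exist.

yes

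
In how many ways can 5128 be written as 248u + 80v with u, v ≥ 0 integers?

2

gcd(248, 80) = 8.
By Bézout, 248·(1) + 80·(-3) = 8.
One solution: (1, 61).
General: u = 1 + 10t, v = 61 - 31t.
u ≥ 0 ⇒ t ≥ 0; v ≥ 0 ⇒ t ≤ 1. So t ∈ [0, 1]: 2 solutions.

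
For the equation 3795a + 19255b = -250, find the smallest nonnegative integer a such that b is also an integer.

142

gcd(19255, 3795) = 5.
5 divides -250, so solutions exist.
By Bézout, 3795×(-619) + 19255×(122) = 5.
Scale by -250/5 = -50: (a₀, b₀) = (30950, -6100).
General solution: a = 30950 + 3851t, b = -6100 - 759t for integer t.
a ≥ 0: smallest is 30950 mod 3851 = 142 (at t = -8), with b = -28.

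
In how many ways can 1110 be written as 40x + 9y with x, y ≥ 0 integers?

gcd(40, 9) = 1.
By Bézout, 40·(-2) + 9·(9) = 1.
One solution: (3, 110).
General: x = 3 + 9t, y = 110 - 40t.
x ≥ 0 ⇒ t ≥ 0; y ≥ 0 ⇒ t ≤ 2. So t ∈ [0, 2]: 3 solutions.

3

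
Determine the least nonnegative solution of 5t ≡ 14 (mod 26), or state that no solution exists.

gcd(26, 5) = 1  (26 = 5×5 + 1, 5 = 5×1).
1 divides 14, so solutions exist.
Back-substituting, 5×(-5) + 26×(1) = 1.
So 5×(-5) ≡ 1 (mod 26); multiply by 14: t ≡ -70 (mod 26).
Smallest nonnegative: t = -70 mod 26 = 8.

8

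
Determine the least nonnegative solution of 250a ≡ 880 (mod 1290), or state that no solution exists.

gcd(1290, 250) = 10  (1290 = 5·250 + 40, 250 = 6·40 + 10, 40 = 4·10).
10 divides 880, so solutions exist.
Back-substituting, 250·(31) + 1290·(-6) = 10.
So 250·(31) ≡ 10 (mod 1290); multiply by 88: a ≡ 2728 (mod 129).
Smallest nonnegative: a = 2728 mod 129 = 19.

19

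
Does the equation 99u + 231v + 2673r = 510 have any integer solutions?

gcd(231, 99) = 33  (231 = 2·99 + 33, 99 = 3·33).
gcd(33, 2673) = 33.
33 does not divide 510 (remainder 15), so no integer solutions.

no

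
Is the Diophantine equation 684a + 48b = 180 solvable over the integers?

gcd(684, 48) = 12  (684 = 14×48 + 12, 48 = 4×12).
12 divides 180, so integer solutions exist.

yes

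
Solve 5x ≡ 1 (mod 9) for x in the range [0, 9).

2

gcd(9, 5):
  9 = 1·5 + 4
  5 = 1·4 + 1
  4 = 4·1
so gcd(9, 5) = 1.
Back-substitute for Bézout coefficients:
  1 = 5 - 1·4
  ... = 5·(2) + 9·(-1)
So 5·2 ≡ 1 (mod 9), and 2 mod 9 = 2.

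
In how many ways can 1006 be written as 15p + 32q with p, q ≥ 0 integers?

gcd(32, 15) = 1  (32 = 2×15 + 2, 15 = 7×2 + 1, 2 = 2×1).
Back-substituting, 15×(15) + 32×(-7) = 1.
Scale by 1006: one solution is (15090, -7042). Reduce p mod 32: (18, 23).
General: p = 18 + 32t, q = 23 - 15t.
p ≥ 0 ⇒ t ≥ 0; q ≥ 0 ⇒ t ≤ 1. So t ∈ [0, 1]: 2 solutions.

2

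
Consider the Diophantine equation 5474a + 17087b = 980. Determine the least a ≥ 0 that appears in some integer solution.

gcd(17087, 5474) = 7  (17087 = 3·5474 + 665, 5474 = 8·665 + 154, 665 = 4·154 + 49, 154 = 3·49 + 7, 49 = 7·7).
7 divides 980, so solutions exist.
Back-substituting, 5474·(334) + 17087·(-107) = 7.
Scale by 980/7 = 140: (a₀, b₀) = (46760, -14980).
General solution: a = 46760 + 2441t, b = -14980 - 782t for integer t.
a ≥ 0: smallest is 46760 mod 2441 = 381 (at t = -19), with b = -122.

381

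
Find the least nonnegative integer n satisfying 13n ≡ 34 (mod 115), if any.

38

gcd(115, 13) = 1.
1 divides 34, so solutions exist.
By Bézout, 13·(-53) + 115·(6) = 1.
So 13·(-53) ≡ 1 (mod 115); multiply by 34: n ≡ -1802 (mod 115).
Smallest nonnegative: n = -1802 mod 115 = 38.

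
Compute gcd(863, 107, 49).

1

gcd(863, 107) = 1  (863 = 8×107 + 7, 107 = 15×7 + 2, 7 = 3×2 + 1, 2 = 2×1).
gcd(1, 49) = 1.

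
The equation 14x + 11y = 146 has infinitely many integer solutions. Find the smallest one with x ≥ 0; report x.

1

gcd(14, 11) = 1  (14 = 1*11 + 3, 11 = 3*3 + 2, 3 = 1*2 + 1, 2 = 2*1).
1 divides 146, so solutions exist.
Back-substituting, 14*(4) + 11*(-5) = 1.
Scale by 146/1 = 146: (x₀, y₀) = (584, -730).
General solution: x = 584 + 11t, y = -730 - 14t for integer t.
x ≥ 0: smallest is 584 mod 11 = 1 (at t = -53), with y = 12.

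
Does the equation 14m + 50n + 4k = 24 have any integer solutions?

gcd(50, 14):
  50 = 3*14 + 8
  14 = 1*8 + 6
  8 = 1*6 + 2
  6 = 3*2
so gcd(50, 14) = 2.
gcd(2, 4) = 2.
2 divides 24, so integer solutions exist.

yes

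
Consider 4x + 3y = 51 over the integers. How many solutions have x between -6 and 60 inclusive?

gcd(4, 3) = 1  (4 = 1·3 + 1, 3 = 3·1).
Back-substituting, 4·(1) + 3·(-1) = 1.
Scale by 51: particular solution (51, -51); reduce x mod 3: (0, 17).
General solution: x = 0 + 3t, y = 17 - 4t for integer t.
-6 ≤ 0 + 3t ≤ 60 gives t ∈ [-2, 20], which is 23 values.

23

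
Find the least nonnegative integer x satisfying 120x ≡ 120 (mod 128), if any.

gcd(128, 120) = 8  (128 = 1*120 + 8, 120 = 15*8).
8 divides 120, so solutions exist.
Back-substituting, 120*(-1) + 128*(1) = 8.
So 120*(-1) ≡ 8 (mod 128); multiply by 15: x ≡ -15 (mod 16).
Smallest nonnegative: x = -15 mod 16 = 1.

1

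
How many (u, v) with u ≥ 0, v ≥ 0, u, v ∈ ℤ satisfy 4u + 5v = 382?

gcd(5, 4) = 1.
By Bézout, 4×(-1) + 5×(1) = 1.
One solution: (3, 74).
General: u = 3 + 5t, v = 74 - 4t.
u ≥ 0 ⇒ t ≥ 0; v ≥ 0 ⇒ t ≤ 18. So t ∈ [0, 18]: 19 solutions.

19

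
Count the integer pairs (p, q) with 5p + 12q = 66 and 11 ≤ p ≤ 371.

30

gcd(12, 5) = 1  (12 = 2*5 + 2, 5 = 2*2 + 1, 2 = 2*1).
Back-substituting, 5*(5) + 12*(-2) = 1.
Scale by 66: particular solution (330, -132); reduce p mod 12: (6, 3).
General solution: p = 6 + 12t, q = 3 - 5t for integer t.
11 ≤ 6 + 12t ≤ 371 gives t ∈ [1, 30], which is 30 values.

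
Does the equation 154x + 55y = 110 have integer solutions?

gcd(154, 55):
  154 = 2×55 + 44
  55 = 1×44 + 11
  44 = 4×11
so gcd(154, 55) = 11.
11 divides 110, so integer solutions exist.

yes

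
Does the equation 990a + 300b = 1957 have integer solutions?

no

gcd(990, 300) = 30.
30 does not divide 1957 (remainder 7), so no integer solutions.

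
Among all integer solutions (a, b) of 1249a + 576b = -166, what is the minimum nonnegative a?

218

gcd(1249, 576) = 1  (1249 = 2·576 + 97, 576 = 5·97 + 91, 97 = 1·91 + 6, 91 = 15·6 + 1, 6 = 6·1).
1 divides -166, so solutions exist.
Back-substituting, 1249·(-95) + 576·(206) = 1.
Scale by -166/1 = -166: (a₀, b₀) = (15770, -34196).
General solution: a = 15770 + 576t, b = -34196 - 1249t for integer t.
a ≥ 0: smallest is 15770 mod 576 = 218 (at t = -27), with b = -473.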